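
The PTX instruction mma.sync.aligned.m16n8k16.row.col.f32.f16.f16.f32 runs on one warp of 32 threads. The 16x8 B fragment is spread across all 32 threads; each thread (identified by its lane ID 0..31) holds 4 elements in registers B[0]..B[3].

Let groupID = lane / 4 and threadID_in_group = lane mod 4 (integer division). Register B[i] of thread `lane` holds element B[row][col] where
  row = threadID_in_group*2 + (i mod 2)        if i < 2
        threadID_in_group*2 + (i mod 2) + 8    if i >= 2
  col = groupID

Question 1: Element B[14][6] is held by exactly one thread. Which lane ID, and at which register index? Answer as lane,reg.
27,2

c:6=>grp=6  r:14=>rB=1,tig=3,lo=0
L=6*4+3=27  i=1*2+0=2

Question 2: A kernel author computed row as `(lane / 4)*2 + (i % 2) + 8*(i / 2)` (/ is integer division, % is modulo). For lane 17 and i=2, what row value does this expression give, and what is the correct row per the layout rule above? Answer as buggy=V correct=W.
`(lane / 4)*2 + (i % 2) + 8*(i / 2)`[17,2]→16
lane 17→17/4=4, 17 mod 4=1
i=2  r:2·1+0+8→10  c:4
row: 16 vs 10

buggy=16 correct=10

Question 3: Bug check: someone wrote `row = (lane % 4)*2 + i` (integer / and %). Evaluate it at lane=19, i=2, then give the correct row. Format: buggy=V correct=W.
buggy=8 correct=14

`(lane % 4)*2 + i`[19,2]=>8
lane 19=>19/4=4, 19 mod 4=3
i=2  r:2·3+0+8=>14  c:4
row: 8 vs 14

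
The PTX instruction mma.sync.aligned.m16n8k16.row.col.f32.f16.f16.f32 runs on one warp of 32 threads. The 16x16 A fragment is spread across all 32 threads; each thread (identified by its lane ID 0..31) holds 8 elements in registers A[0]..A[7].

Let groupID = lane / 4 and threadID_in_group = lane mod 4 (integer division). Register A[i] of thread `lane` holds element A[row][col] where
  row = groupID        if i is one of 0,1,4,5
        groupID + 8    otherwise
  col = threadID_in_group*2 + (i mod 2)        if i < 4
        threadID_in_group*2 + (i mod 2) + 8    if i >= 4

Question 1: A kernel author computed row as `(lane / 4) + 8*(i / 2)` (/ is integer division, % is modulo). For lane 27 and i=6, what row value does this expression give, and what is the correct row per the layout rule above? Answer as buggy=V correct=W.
buggy=30 correct=14

`(lane / 4) + 8*(i / 2)`[27,6]->30
lane 27: gid=6 (27/4), tid=3 (27%4)
i=6: r=6+8=14, c=3*2+0+8=14
row: 30 vs 14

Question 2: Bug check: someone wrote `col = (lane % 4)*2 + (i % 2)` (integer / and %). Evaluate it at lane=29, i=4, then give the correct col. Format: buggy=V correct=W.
buggy=2 correct=10

`(lane % 4)*2 + (i % 2)`[29,4]->2
lane 29->29/4=7, 29 mod 4=1
i=4  r:7+0->7  c:2·1+0+8->10
col: 2 vs 10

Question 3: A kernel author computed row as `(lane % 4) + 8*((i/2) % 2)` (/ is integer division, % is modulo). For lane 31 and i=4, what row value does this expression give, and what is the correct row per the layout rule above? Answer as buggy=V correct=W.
buggy=3 correct=7

`(lane % 4) + 8*((i/2) % 2)`[31,4]→3
lane 31: G=7 (31/4), T=3 (31%4)
i=4: r=7+0=7, c=3*2+0+8=14
row: 3 vs 7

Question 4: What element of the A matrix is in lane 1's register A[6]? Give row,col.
lane 1: gid=0 (1/4), tid=1 (1%4)
i=6: r=0+8=8, c=1*2+0+8=10

8,10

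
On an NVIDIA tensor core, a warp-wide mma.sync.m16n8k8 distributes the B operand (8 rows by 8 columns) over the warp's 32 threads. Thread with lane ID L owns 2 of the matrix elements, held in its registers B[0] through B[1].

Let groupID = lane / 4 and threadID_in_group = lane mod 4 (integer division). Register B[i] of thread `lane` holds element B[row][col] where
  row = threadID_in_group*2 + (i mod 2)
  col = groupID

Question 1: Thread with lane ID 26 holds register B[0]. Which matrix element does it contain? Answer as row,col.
lane 26: G=6 (26/4), T=2 (26%4)
i=0: r=2*2+0=4, c=G=6

4,6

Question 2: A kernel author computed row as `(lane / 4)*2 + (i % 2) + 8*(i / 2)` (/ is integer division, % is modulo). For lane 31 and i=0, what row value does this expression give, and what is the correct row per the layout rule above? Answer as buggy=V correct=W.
buggy=14 correct=6

`(lane / 4)*2 + (i % 2) + 8*(i / 2)`[31,0]→14
lane 31: G=7 (31/4), T=3 (31%4)
i=0: r=3*2+0=6, c=G=7
row: 14 vs 6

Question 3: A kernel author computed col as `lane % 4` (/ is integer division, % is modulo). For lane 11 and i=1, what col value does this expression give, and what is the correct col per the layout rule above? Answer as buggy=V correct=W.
`lane % 4`[11,1]->3
11: gid=2,tid=3
[1] (3*2+1,2) = (7,2)
col: 3 vs 2

buggy=3 correct=2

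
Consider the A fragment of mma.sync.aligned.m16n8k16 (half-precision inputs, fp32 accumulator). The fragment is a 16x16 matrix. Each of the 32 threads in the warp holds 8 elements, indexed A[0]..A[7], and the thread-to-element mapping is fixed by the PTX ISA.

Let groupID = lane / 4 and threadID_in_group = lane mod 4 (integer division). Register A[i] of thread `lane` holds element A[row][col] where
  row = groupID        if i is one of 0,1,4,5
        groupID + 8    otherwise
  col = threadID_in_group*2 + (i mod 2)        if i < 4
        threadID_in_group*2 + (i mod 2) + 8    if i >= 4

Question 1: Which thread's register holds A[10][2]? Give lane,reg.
9,2

r=10→G=2,rhi=1  c=2→chi=0,T=1,p=0
L=2*4+1=9  i=0*4+1*2+0=2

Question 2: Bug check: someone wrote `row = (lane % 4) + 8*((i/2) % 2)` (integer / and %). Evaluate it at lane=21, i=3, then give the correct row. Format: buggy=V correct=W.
buggy=9 correct=13

`(lane % 4) + 8*((i/2) % 2)`[21,3]->9
21: gid=5,tid=1
[3] (5+8,1*2+1+0) = (13,3)
row: 9 vs 13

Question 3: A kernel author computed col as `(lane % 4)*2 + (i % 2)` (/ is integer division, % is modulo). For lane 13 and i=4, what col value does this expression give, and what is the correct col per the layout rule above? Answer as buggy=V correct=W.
buggy=2 correct=10

`(lane % 4)*2 + (i % 2)`[13,4]->2
lane 13: gid=3 (13/4), tid=1 (13%4)
i=4: r=3+0=3, c=1*2+0+8=10
col: 2 vs 10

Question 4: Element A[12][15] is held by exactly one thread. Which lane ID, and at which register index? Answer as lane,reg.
19,7

r=12->g=4,rb=1  c=15->cb=1,t=3,b0=1
L=4*4+3=19  i=1*4+1*2+1=7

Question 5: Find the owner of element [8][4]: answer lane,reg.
r:8=>grp=0,rB=1  c:4=>cB=0,tig=2,lo=0
L=0*4+2=2  i=0*4+1*2+0=2

2,2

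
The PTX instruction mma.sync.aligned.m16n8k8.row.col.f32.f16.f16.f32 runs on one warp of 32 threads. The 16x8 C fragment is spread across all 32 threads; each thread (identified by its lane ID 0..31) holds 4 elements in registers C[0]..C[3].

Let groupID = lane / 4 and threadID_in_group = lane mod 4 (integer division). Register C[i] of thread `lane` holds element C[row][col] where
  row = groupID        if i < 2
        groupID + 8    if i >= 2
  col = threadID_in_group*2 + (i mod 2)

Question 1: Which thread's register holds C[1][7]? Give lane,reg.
r:1=>grp=1,rB=0  c:7=>tig=3,lo=1
L=1*4+3=7  i=0*2+1=1

7,1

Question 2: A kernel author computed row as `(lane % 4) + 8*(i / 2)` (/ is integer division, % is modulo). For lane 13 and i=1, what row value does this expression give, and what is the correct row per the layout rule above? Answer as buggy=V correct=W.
buggy=1 correct=3

`(lane % 4) + 8*(i / 2)`[13,1]→1
lane 13→13/4=3, 13 mod 4=1
i=1  r:3+0→3  c:2·1+1→3
row: 1 vs 3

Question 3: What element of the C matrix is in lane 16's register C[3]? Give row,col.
12,1

L=16⇒gr=16>>2=4, th=16&3=0
[3]⇒row 4+8=12  col 0·2+1=1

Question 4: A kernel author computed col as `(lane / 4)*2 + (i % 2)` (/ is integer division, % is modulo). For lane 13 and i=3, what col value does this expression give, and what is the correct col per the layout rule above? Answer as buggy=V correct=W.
`(lane / 4)*2 + (i % 2)`[13,3]->7
lane 13->13/4=3, 13 mod 4=1
i=3  r:3+8->11  c:2·1+1->3
col: 7 vs 3

buggy=7 correct=3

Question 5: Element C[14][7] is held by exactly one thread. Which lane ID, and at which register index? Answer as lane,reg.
r: 14->gid=6,r8=1  c: 7->tid=3,i&1=1
L=6*4+3=27  i=1*2+1=3

27,3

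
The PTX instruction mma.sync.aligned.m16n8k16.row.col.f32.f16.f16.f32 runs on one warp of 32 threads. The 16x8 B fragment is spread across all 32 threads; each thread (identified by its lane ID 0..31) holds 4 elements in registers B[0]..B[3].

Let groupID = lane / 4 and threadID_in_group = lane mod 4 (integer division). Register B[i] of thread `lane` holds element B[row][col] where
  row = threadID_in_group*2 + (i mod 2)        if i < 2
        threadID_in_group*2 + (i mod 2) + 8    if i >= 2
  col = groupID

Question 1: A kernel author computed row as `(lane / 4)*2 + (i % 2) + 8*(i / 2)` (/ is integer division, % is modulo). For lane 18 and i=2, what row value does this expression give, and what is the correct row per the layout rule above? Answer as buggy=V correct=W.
`(lane / 4)*2 + (i % 2) + 8*(i / 2)`[18,2]→16
L=18→G=18>>2=4, T=18&3=2
[2]→row 2·2+0+8=12  col G=4
row: 16 vs 12

buggy=16 correct=12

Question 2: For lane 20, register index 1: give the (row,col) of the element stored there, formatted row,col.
1,5

lane 20: gr=5 (20/4), th=0 (20%4)
i=1: r=0*2+1+0=1, c=gr=5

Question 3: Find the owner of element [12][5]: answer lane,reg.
c=5⇒gr=5  r=12⇒Rb=1,th=2,odd=0
L=5*4+2=22  i=1*2+0=2

22,2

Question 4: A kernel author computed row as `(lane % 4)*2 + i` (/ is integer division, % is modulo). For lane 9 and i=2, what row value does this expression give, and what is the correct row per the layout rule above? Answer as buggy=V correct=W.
buggy=4 correct=10

`(lane % 4)*2 + i`[9,2]⇒4
lane 9: gr=2 (9/4), th=1 (9%4)
i=2: r=1*2+0+8=10, c=gr=2
row: 4 vs 10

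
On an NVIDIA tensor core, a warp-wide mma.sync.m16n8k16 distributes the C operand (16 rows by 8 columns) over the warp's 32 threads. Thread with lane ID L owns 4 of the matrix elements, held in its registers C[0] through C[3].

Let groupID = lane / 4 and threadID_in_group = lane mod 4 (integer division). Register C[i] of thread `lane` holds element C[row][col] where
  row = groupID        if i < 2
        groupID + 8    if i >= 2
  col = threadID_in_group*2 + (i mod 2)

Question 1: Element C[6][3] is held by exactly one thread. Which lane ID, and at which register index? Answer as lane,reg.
r: 6->gid=6,r8=0  c: 3->tid=1,i&1=1
L=6*4+1=25  i=0*2+1=1

25,1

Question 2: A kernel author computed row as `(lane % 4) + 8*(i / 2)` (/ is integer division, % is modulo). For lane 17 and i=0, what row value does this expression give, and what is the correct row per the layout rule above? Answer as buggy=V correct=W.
`(lane % 4) + 8*(i / 2)`[17,0]⇒1
17: gr=4,th=1
[0] (4+0,1*2+0) = (4,2)
row: 1 vs 4

buggy=1 correct=4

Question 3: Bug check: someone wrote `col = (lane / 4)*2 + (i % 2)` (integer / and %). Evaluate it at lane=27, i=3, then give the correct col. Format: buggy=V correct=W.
`(lane / 4)*2 + (i % 2)`[27,3]⇒13
lane 27: gr=6 (27/4), th=3 (27%4)
i=3: r=6+8=14, c=3*2+1=7
col: 13 vs 7

buggy=13 correct=7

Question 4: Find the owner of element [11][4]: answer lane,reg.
14,2

r=11->g=3,rb=1  c=4->t=2,b0=0
L=3*4+2=14  i=1*2+0=2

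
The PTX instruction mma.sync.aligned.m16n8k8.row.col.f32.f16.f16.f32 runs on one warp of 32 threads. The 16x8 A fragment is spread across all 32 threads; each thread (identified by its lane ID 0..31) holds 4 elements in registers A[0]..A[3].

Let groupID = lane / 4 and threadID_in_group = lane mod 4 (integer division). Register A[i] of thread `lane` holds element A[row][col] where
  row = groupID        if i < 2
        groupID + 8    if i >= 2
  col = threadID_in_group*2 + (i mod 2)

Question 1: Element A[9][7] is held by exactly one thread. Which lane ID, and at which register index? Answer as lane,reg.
r=9⇒gr=1,Rb=1  c=7⇒th=3,odd=1
L=1*4+3=7  i=1*2+1=3

7,3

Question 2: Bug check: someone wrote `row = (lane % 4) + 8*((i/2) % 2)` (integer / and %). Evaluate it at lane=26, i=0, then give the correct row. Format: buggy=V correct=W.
`(lane % 4) + 8*((i/2) % 2)`[26,0]->2
L=26->g=26>>2=6, t=26&3=2
[0]->row 6+0=6  col 2·2+0=4
row: 2 vs 6

buggy=2 correct=6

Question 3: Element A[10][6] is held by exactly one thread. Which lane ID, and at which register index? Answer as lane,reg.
11,2

r=10→G=2,rhi=1  c=6→T=3,p=0
L=2*4+3=11  i=1*2+0=2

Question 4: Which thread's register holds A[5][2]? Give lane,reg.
21,0

r=5⇒gr=5,Rb=0  c=2⇒th=1,odd=0
L=5*4+1=21  i=0*2+0=0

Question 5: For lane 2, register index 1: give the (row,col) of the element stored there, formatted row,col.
0,5

2: gr=0,th=2
[1] (0+0,2*2+1) = (0,5)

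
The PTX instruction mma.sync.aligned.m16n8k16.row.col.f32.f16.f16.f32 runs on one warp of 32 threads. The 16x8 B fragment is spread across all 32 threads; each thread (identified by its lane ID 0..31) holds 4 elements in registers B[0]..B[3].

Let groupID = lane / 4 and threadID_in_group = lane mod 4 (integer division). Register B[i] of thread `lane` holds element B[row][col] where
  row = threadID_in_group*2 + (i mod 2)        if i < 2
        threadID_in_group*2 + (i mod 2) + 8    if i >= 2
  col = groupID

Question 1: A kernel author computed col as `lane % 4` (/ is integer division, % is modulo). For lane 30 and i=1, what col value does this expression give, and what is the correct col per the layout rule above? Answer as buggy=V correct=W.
`lane % 4`[30,1]->2
30: gid=7,tid=2
[1] (2*2+1+0,7) = (5,7)
col: 2 vs 7

buggy=2 correct=7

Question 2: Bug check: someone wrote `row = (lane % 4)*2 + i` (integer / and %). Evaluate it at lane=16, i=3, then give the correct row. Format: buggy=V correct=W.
`(lane % 4)*2 + i`[16,3]=>3
lane 16=>16/4=4, 16 mod 4=0
i=3  r:2·0+1+8=>9  c:4
row: 3 vs 9

buggy=3 correct=9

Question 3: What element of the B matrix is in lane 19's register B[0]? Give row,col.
6,4

19: grp=4,tig=3
[0] (3*2+0+0,4) = (6,4)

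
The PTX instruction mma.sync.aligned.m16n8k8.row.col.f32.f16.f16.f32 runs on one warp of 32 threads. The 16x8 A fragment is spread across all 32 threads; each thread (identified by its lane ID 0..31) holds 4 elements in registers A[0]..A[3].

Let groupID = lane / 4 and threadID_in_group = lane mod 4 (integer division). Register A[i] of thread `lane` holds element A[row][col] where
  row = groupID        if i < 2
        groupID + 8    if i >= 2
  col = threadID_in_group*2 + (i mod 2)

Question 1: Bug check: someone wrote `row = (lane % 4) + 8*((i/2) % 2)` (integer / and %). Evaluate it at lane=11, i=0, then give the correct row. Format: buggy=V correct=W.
buggy=3 correct=2

`(lane % 4) + 8*((i/2) % 2)`[11,0]=>3
11: grp=2,tig=3
[0] (2+0,3*2+0) = (2,6)
row: 3 vs 2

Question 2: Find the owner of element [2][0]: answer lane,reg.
r=2->g=2,rb=0  c=0->t=0,b0=0
L=2*4+0=8  i=0*2+0=0

8,0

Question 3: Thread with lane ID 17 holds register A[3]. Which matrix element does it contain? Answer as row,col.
L=17→G=17>>2=4, T=17&3=1
[3]→row 4+8=12  col 1·2+1=3

12,3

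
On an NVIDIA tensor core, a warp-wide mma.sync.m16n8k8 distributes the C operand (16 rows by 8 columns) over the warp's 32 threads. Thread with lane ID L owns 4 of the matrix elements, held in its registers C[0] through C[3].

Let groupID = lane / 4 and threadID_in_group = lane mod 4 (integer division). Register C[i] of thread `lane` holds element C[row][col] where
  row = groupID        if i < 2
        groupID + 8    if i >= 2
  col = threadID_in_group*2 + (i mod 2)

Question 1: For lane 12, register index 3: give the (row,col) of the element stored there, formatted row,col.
L=12=>grp=12>>2=3, tig=12&3=0
[3]=>row 3+8=11  col 0·2+1=1

11,1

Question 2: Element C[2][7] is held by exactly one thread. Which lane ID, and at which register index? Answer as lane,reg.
11,1

r=2→G=2,rhi=0  c=7→T=3,p=1
L=2*4+3=11  i=0*2+1=1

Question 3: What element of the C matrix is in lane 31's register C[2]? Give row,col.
15,6

31: G=7,T=3
[2] (7+8,3*2+0) = (15,6)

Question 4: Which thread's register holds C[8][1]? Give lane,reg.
r: 8->gid=0,r8=1  c: 1->tid=0,i&1=1
L=0*4+0=0  i=1*2+1=3

0,3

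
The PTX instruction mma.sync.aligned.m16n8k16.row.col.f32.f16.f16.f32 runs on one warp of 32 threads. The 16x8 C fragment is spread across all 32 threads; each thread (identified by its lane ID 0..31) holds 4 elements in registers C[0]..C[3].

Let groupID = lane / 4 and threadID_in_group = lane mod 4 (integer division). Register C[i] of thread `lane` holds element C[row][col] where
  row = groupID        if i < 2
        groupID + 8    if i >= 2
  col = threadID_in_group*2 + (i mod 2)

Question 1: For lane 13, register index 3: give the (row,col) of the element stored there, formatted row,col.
11,3

L=13->g=13>>2=3, t=13&3=1
[3]->row 3+8=11  col 1·2+1=3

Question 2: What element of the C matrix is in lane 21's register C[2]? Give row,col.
13,2

21: g=5,t=1
[2] (5+8,1*2+0) = (13,2)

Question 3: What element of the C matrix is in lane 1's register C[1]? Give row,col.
0,3

lane 1->1/4=0, 1 mod 4=1
i=1  r:0+0->0  c:2·1+1->3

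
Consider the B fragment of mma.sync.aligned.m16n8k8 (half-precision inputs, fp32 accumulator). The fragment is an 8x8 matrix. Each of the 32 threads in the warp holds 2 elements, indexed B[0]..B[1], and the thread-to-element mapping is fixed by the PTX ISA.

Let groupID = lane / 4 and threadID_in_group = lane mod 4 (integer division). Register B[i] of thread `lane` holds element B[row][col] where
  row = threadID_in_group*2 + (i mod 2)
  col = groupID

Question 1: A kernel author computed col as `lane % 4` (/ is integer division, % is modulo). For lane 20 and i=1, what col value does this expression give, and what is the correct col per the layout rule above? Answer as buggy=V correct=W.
buggy=0 correct=5

`lane % 4`[20,1]->0
lane 20: g=5 (20/4), t=0 (20%4)
i=1: r=0*2+1=1, c=g=5
col: 0 vs 5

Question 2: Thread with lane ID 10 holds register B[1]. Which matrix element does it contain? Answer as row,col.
10: gid=2,tid=2
[1] (2*2+1,2) = (5,2)

5,2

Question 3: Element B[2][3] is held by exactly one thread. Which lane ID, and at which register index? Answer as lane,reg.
13,0

c=3⇒gr=3  r=2⇒th=1,odd=0
L=3*4+1=13  i=0=0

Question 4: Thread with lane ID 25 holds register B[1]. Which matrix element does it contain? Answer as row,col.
3,6

lane 25: grp=6 (25/4), tig=1 (25%4)
i=1: r=1*2+1=3, c=grp=6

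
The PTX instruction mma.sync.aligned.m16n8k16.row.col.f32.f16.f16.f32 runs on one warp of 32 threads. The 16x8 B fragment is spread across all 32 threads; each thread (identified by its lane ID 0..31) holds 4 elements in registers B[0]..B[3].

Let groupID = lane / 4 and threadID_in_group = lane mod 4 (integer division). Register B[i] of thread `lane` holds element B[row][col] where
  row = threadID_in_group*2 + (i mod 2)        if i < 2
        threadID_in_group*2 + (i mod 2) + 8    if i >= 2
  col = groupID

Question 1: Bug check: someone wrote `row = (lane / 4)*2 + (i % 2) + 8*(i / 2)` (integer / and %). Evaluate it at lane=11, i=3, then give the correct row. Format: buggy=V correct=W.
buggy=13 correct=15

`(lane / 4)*2 + (i % 2) + 8*(i / 2)`[11,3]⇒13
L=11⇒gr=11>>2=2, th=11&3=3
[3]⇒row 3·2+1+8=15  col gr=2
row: 13 vs 15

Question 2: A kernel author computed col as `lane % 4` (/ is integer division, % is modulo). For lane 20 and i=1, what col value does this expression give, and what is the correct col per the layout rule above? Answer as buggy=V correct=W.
buggy=0 correct=5

`lane % 4`[20,1]⇒0
L=20⇒gr=20>>2=5, th=20&3=0
[1]⇒row 0·2+1+0=1  col gr=5
col: 0 vs 5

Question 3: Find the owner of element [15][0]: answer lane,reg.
3,3

c=0⇒gr=0  r=15⇒Rb=1,th=3,odd=1
L=0*4+3=3  i=1*2+1=3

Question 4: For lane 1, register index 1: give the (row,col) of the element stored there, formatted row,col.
lane 1=>1/4=0, 1 mod 4=1
i=1  r:2·1+1+0=>3  c:0

3,0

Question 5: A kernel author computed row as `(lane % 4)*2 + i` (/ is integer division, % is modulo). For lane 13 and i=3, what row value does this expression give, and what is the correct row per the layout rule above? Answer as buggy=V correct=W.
buggy=5 correct=11

`(lane % 4)*2 + i`[13,3]->5
13: g=3,t=1
[3] (1*2+1+8,3) = (11,3)
row: 5 vs 11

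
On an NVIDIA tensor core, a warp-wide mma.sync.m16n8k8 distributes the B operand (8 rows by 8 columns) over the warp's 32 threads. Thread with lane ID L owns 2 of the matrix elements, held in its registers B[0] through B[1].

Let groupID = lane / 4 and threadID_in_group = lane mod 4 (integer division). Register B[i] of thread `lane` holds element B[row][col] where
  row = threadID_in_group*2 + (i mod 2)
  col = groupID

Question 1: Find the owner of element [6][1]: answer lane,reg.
c:1=>grp=1  r:6=>tig=3,lo=0
L=1*4+3=7  i=0=0

7,0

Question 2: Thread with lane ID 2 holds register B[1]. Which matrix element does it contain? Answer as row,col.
lane 2: G=0 (2/4), T=2 (2%4)
i=1: r=2*2+1=5, c=G=0

5,0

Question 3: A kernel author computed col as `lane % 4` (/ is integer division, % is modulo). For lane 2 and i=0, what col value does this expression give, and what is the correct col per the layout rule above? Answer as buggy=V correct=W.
buggy=2 correct=0

`lane % 4`[2,0]=>2
lane 2: grp=0 (2/4), tig=2 (2%4)
i=0: r=2*2+0=4, c=grp=0
col: 2 vs 0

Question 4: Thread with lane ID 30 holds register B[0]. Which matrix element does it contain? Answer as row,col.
4,7

lane 30: gid=7 (30/4), tid=2 (30%4)
i=0: r=2*2+0=4, c=gid=7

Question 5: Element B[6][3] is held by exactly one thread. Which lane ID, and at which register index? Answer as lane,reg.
15,0

c:3=>grp=3  r:6=>tig=3,lo=0
L=3*4+3=15  i=0=0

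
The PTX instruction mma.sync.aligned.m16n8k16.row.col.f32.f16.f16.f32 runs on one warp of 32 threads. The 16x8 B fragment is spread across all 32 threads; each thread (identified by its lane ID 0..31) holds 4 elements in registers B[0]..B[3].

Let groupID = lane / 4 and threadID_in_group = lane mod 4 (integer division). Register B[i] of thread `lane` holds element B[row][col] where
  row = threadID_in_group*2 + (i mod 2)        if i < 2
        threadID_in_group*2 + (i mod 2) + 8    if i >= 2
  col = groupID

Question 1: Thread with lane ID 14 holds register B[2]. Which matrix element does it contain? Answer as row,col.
lane 14⇒14/4=3, 14 mod 4=2
i=2  r:2·2+0+8⇒12  c:3

12,3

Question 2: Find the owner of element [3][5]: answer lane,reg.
21,1

c: 5->gid=5  r: 3->r8=0,tid=1,i&1=1
L=5*4+1=21  i=0*2+1=1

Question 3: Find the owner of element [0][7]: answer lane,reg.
28,0

c:7=>grp=7  r:0=>rB=0,tig=0,lo=0
L=7*4+0=28  i=0*2+0=0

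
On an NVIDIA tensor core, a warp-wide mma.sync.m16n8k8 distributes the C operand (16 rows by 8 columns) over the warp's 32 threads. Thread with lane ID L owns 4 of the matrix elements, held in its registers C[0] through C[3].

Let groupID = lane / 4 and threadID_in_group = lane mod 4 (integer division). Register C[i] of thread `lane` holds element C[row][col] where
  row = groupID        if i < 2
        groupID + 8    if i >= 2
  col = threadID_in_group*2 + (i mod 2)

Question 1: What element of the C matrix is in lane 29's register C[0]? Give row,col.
29: gid=7,tid=1
[0] (7+0,1*2+0) = (7,2)

7,2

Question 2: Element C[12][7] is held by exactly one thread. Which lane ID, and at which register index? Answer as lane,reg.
r: 12->gid=4,r8=1  c: 7->tid=3,i&1=1
L=4*4+3=19  i=1*2+1=3

19,3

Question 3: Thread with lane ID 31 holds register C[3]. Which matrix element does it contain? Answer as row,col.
31: gr=7,th=3
[3] (7+8,3*2+1) = (15,7)

15,7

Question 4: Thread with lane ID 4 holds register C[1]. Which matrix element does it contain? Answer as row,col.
1,1

L=4→G=4>>2=1, T=4&3=0
[1]→row 1+0=1  col 0·2+1=1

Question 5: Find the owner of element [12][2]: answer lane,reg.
17,2

r=12→G=4,rhi=1  c=2→T=1,p=0
L=4*4+1=17  i=1*2+0=2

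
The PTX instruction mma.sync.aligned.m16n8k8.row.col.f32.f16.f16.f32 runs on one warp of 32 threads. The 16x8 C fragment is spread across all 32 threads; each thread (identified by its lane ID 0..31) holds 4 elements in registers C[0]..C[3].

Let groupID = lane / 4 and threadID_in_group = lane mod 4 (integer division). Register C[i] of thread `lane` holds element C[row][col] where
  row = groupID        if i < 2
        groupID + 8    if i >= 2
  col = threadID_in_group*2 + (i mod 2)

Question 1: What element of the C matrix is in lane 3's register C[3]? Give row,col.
8,7

3: grp=0,tig=3
[3] (0+8,3*2+1) = (8,7)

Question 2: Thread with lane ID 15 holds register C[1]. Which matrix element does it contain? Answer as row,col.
L=15=>grp=15>>2=3, tig=15&3=3
[1]=>row 3+0=3  col 3·2+1=7

3,7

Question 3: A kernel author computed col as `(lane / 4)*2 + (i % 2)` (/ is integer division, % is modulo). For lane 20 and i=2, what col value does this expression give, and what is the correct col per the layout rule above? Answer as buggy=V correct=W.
`(lane / 4)*2 + (i % 2)`[20,2]->10
20: g=5,t=0
[2] (5+8,0*2+0) = (13,0)
col: 10 vs 0

buggy=10 correct=0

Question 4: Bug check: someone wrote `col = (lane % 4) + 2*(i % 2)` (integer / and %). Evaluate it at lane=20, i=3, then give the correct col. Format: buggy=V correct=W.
`(lane % 4) + 2*(i % 2)`[20,3]→2
20: G=5,T=0
[3] (5+8,0*2+1) = (13,1)
col: 2 vs 1

buggy=2 correct=1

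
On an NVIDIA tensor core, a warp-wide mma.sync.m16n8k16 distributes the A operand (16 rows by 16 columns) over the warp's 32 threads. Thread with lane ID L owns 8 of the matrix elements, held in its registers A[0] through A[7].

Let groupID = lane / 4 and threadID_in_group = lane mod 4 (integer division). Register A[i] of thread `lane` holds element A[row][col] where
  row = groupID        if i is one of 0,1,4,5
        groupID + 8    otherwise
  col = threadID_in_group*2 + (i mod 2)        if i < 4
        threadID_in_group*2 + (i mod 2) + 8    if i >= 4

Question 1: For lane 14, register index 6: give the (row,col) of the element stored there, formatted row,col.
lane 14->14/4=3, 14 mod 4=2
i=6  r:3+8->11  c:2·2+0+8->12

11,12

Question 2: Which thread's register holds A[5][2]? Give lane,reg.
r=5->g=5,rb=0  c=2->cb=0,t=1,b0=0
L=5*4+1=21  i=0*4+0*2+0=0

21,0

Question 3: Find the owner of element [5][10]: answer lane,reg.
21,4

r=5→G=5,rhi=0  c=10→chi=1,T=1,p=0
L=5*4+1=21  i=1*4+0*2+0=4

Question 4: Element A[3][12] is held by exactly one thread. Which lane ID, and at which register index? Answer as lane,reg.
14,4

r:3=>grp=3,rB=0  c:12=>cB=1,tig=2,lo=0
L=3*4+2=14  i=1*4+0*2+0=4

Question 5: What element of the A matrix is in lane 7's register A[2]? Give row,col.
lane 7: g=1 (7/4), t=3 (7%4)
i=2: r=1+8=9, c=3*2+0+0=6

9,6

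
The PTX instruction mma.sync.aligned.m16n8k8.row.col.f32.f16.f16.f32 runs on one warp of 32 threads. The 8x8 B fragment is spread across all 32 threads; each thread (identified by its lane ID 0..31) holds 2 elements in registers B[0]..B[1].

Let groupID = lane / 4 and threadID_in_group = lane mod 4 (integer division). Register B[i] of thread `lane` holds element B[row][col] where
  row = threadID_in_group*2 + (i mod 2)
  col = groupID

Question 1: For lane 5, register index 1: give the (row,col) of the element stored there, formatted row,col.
3,1

lane 5=>5/4=1, 5 mod 4=1
i=1  r:2·1+1=>3  c:1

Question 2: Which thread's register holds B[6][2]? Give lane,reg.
11,0

c=2->g=2  r=6->t=3,b0=0
L=2*4+3=11  i=0=0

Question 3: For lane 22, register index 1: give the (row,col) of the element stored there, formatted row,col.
22: gr=5,th=2
[1] (2*2+1,5) = (5,5)

5,5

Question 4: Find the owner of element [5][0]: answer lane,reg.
2,1

c:0=>grp=0  r:5=>tig=2,lo=1
L=0*4+2=2  i=1=1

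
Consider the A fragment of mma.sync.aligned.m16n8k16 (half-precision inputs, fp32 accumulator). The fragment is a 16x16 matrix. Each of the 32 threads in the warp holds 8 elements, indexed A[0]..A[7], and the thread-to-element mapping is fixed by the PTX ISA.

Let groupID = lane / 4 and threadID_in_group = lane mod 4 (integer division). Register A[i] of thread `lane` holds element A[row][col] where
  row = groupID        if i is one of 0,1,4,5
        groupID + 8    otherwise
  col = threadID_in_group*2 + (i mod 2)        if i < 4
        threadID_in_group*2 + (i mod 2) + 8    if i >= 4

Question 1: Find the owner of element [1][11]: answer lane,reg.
r=1->g=1,rb=0  c=11->cb=1,t=1,b0=1
L=1*4+1=5  i=1*4+0*2+1=5

5,5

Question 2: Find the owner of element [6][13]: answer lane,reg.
26,5

r: 6->gid=6,r8=0  c: 13->c8=1,tid=2,i&1=1
L=6*4+2=26  i=1*4+0*2+1=5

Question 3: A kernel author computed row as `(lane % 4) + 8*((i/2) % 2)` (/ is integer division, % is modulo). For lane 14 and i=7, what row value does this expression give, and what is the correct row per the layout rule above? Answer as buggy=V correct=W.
buggy=10 correct=11

`(lane % 4) + 8*((i/2) % 2)`[14,7]⇒10
lane 14⇒14/4=3, 14 mod 4=2
i=7  r:3+8⇒11  c:2·2+1+8⇒13
row: 10 vs 11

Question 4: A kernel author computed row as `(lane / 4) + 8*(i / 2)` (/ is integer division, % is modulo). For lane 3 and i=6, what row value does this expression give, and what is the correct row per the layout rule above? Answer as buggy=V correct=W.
`(lane / 4) + 8*(i / 2)`[3,6]⇒24
L=3⇒gr=3>>2=0, th=3&3=3
[6]⇒row 0+8=8  col 3·2+0+8=14
row: 24 vs 8

buggy=24 correct=8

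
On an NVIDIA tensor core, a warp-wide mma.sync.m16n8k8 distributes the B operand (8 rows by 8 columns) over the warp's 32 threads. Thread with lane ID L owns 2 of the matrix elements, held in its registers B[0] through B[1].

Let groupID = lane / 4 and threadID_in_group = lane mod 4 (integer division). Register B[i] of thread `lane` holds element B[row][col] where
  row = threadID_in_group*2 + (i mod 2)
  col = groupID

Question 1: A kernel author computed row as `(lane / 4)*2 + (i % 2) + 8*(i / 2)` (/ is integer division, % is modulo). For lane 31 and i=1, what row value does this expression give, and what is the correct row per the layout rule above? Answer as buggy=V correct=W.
buggy=15 correct=7

`(lane / 4)*2 + (i % 2) + 8*(i / 2)`[31,1]->15
L=31->g=31>>2=7, t=31&3=3
[1]->row 3·2+1=7  col g=7
row: 15 vs 7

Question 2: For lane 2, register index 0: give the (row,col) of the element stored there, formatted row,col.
lane 2→2/4=0, 2 mod 4=2
i=0  r:2·2+0→4  c:0

4,0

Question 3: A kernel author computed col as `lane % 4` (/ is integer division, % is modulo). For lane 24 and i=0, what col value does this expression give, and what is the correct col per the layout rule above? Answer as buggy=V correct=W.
buggy=0 correct=6

`lane % 4`[24,0]->0
24: g=6,t=0
[0] (0*2+0,6) = (0,6)
col: 0 vs 6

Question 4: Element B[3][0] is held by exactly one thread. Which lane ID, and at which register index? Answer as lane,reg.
c=0→G=0  r=3→T=1,p=1
L=0*4+1=1  i=1=1

1,1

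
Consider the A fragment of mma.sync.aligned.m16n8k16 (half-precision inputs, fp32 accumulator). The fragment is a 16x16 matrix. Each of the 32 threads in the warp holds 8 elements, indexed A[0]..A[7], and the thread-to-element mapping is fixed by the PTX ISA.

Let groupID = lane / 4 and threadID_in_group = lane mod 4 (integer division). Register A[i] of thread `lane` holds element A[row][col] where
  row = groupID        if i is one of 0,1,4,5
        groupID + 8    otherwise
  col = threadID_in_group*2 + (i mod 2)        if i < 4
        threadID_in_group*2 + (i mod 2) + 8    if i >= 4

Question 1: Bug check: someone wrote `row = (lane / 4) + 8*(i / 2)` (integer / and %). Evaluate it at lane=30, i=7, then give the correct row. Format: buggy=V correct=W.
`(lane / 4) + 8*(i / 2)`[30,7]→31
lane 30→30/4=7, 30 mod 4=2
i=7  r:7+8→15  c:2·2+1+8→13
row: 31 vs 15

buggy=31 correct=15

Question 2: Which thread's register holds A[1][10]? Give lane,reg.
r: 1->gid=1,r8=0  c: 10->c8=1,tid=1,i&1=0
L=1*4+1=5  i=1*4+0*2+0=4

5,4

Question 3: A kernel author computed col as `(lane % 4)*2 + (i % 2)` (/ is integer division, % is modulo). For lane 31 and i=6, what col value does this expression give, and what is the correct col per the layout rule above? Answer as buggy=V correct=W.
`(lane % 4)*2 + (i % 2)`[31,6]->6
31: g=7,t=3
[6] (7+8,3*2+0+8) = (15,14)
col: 6 vs 14

buggy=6 correct=14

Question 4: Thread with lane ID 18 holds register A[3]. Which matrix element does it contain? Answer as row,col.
12,5

18: gr=4,th=2
[3] (4+8,2*2+1+0) = (12,5)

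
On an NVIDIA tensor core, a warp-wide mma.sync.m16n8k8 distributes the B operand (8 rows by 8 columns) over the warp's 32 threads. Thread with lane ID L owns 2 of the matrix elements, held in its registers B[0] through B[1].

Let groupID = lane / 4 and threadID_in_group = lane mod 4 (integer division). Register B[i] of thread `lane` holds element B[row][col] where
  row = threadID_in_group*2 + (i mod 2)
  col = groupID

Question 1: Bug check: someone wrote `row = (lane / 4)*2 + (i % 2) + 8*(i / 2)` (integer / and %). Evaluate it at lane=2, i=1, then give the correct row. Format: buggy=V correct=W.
buggy=1 correct=5

`(lane / 4)*2 + (i % 2) + 8*(i / 2)`[2,1]=>1
2: grp=0,tig=2
[1] (2*2+1,0) = (5,0)
row: 1 vs 5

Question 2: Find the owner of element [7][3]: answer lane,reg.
c: 3->gid=3  r: 7->tid=3,i&1=1
L=3*4+3=15  i=1=1

15,1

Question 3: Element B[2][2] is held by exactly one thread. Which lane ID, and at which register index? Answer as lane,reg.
9,0

c: 2->gid=2  r: 2->tid=1,i&1=0
L=2*4+1=9  i=0=0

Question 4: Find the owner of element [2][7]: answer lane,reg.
c=7→G=7  r=2→T=1,p=0
L=7*4+1=29  i=0=0

29,0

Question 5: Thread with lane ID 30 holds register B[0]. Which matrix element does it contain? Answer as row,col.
4,7

30: g=7,t=2
[0] (2*2+0,7) = (4,7)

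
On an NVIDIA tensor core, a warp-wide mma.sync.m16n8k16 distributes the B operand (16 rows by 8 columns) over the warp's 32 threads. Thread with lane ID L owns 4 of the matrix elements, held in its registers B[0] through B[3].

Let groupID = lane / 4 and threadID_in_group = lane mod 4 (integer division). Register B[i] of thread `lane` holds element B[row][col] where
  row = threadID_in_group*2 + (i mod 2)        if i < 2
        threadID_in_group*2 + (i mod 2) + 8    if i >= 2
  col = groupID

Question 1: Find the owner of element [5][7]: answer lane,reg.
c=7⇒gr=7  r=5⇒Rb=0,th=2,odd=1
L=7*4+2=30  i=0*2+1=1

30,1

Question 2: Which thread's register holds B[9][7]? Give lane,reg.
28,3

c:7=>grp=7  r:9=>rB=1,tig=0,lo=1
L=7*4+0=28  i=1*2+1=3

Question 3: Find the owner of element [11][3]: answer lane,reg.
c:3=>grp=3  r:11=>rB=1,tig=1,lo=1
L=3*4+1=13  i=1*2+1=3

13,3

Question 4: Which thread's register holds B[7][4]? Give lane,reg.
19,1

c=4->g=4  r=7->rb=0,t=3,b0=1
L=4*4+3=19  i=0*2+1=1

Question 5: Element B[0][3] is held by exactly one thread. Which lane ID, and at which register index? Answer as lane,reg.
c=3⇒gr=3  r=0⇒Rb=0,th=0,odd=0
L=3*4+0=12  i=0*2+0=0

12,0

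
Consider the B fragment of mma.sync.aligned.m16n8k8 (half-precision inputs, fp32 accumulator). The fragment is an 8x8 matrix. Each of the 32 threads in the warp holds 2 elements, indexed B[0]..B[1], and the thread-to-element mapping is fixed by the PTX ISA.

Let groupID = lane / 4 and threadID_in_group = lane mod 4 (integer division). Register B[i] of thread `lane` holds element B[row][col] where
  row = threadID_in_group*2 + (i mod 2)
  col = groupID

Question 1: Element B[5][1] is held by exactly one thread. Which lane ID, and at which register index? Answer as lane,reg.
c:1=>grp=1  r:5=>tig=2,lo=1
L=1*4+2=6  i=1=1

6,1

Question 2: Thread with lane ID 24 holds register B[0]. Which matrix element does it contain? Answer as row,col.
24: grp=6,tig=0
[0] (0*2+0,6) = (0,6)

0,6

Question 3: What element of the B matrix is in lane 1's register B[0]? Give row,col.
lane 1: G=0 (1/4), T=1 (1%4)
i=0: r=1*2+0=2, c=G=0

2,0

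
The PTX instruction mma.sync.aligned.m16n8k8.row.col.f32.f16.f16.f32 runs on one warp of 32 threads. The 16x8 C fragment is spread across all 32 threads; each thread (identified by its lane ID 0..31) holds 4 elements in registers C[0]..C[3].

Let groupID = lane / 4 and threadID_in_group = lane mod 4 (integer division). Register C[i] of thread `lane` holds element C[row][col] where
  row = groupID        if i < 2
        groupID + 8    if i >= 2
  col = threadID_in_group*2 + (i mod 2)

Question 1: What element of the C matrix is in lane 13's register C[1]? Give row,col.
3,3

lane 13: gr=3 (13/4), th=1 (13%4)
i=1: r=3+0=3, c=1*2+1=3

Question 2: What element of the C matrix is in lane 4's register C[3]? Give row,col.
9,1

lane 4⇒4/4=1, 4 mod 4=0
i=3  r:1+8⇒9  c:2·0+1⇒1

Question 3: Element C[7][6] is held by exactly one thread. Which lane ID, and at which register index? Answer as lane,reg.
r=7⇒gr=7,Rb=0  c=6⇒th=3,odd=0
L=7*4+3=31  i=0*2+0=0

31,0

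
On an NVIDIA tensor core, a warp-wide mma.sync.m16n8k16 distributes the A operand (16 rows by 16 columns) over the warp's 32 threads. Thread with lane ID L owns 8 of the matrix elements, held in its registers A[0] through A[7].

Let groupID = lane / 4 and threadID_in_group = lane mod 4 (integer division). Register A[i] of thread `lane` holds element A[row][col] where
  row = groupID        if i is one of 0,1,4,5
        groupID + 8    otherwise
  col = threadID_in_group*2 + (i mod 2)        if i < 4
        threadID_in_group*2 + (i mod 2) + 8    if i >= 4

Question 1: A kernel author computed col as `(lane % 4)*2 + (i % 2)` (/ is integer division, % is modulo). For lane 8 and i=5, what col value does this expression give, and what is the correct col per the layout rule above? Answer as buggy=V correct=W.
`(lane % 4)*2 + (i % 2)`[8,5]→1
lane 8: G=2 (8/4), T=0 (8%4)
i=5: r=2+0=2, c=0*2+1+8=9
col: 1 vs 9

buggy=1 correct=9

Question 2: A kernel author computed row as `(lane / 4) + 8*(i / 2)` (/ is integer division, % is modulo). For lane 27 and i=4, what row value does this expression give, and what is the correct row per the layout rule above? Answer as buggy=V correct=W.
buggy=22 correct=6

`(lane / 4) + 8*(i / 2)`[27,4]→22
lane 27→27/4=6, 27 mod 4=3
i=4  r:6+0→6  c:2·3+0+8→14
row: 22 vs 6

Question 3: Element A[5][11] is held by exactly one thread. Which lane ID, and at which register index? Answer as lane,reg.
r:5=>grp=5,rB=0  c:11=>cB=1,tig=1,lo=1
L=5*4+1=21  i=1*4+0*2+1=5

21,5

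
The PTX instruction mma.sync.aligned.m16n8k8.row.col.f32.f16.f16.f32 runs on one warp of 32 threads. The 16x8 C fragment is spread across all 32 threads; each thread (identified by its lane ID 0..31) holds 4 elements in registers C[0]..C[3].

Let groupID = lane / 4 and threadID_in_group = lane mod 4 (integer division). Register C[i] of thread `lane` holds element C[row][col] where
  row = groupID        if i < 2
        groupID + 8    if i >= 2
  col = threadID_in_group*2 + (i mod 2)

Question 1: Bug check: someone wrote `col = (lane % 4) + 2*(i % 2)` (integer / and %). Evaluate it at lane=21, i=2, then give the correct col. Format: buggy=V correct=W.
buggy=1 correct=2

`(lane % 4) + 2*(i % 2)`[21,2]→1
lane 21: G=5 (21/4), T=1 (21%4)
i=2: r=5+8=13, c=1*2+0=2
col: 1 vs 2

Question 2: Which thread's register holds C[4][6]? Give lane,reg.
r:4=>grp=4,rB=0  c:6=>tig=3,lo=0
L=4*4+3=19  i=0*2+0=0

19,0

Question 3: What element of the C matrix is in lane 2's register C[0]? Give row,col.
0,4

lane 2: gr=0 (2/4), th=2 (2%4)
i=0: r=0+0=0, c=2*2+0=4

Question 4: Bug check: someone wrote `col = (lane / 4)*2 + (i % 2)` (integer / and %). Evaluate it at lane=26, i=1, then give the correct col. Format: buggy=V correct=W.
`(lane / 4)*2 + (i % 2)`[26,1]→13
26: G=6,T=2
[1] (6+0,2*2+1) = (6,5)
col: 13 vs 5

buggy=13 correct=5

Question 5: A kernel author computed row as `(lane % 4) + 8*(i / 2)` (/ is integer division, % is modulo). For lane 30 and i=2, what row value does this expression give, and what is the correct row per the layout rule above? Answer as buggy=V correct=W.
`(lane % 4) + 8*(i / 2)`[30,2]→10
lane 30→30/4=7, 30 mod 4=2
i=2  r:7+8→15  c:2·2+0→4
row: 10 vs 15

buggy=10 correct=15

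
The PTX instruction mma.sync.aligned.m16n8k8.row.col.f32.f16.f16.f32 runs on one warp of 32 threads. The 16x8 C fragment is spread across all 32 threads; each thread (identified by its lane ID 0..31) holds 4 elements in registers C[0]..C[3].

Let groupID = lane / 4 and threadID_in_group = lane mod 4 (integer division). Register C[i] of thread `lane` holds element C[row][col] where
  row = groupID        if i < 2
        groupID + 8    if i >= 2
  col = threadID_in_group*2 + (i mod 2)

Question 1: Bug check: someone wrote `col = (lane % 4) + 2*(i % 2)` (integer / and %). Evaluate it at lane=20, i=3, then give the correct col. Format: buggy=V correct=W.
buggy=2 correct=1

`(lane % 4) + 2*(i % 2)`[20,3]→2
L=20→G=20>>2=5, T=20&3=0
[3]→row 5+8=13  col 0·2+1=1
col: 2 vs 1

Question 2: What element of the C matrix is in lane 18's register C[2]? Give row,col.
12,4

lane 18: grp=4 (18/4), tig=2 (18%4)
i=2: r=4+8=12, c=2*2+0=4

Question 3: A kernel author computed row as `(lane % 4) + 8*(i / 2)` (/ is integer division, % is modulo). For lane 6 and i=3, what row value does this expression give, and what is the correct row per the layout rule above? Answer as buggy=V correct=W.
buggy=10 correct=9

`(lane % 4) + 8*(i / 2)`[6,3]->10
lane 6: g=1 (6/4), t=2 (6%4)
i=3: r=1+8=9, c=2*2+1=5
row: 10 vs 9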